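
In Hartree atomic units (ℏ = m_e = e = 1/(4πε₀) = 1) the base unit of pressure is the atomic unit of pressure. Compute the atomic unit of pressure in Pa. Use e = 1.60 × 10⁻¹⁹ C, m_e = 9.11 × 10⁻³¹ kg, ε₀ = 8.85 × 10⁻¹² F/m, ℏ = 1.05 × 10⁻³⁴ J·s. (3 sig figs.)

P_au = E_h/a₀³ = m_e⁴e¹⁰/((4πε₀)⁵ℏ⁸)
E_h = 4.38 × 10⁻¹⁸ J
a₀ = 5.26 × 10⁻¹¹ m
E_h/a₀³ = 3.01 × 10¹³ Pa

3.01 × 10¹³ Pa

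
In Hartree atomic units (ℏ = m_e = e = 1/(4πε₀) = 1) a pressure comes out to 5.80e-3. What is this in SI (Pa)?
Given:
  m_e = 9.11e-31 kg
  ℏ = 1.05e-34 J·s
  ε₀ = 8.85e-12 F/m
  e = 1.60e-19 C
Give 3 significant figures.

One atomic unit of pressure: P_au = E_h/a₀³ = m_e⁴e¹⁰/((4πε₀)⁵ℏ⁸) = 3.01e13 Pa.
5.80e-3 × 3.01e13 Pa = 1.75e11 Pa

1.75e11 Pa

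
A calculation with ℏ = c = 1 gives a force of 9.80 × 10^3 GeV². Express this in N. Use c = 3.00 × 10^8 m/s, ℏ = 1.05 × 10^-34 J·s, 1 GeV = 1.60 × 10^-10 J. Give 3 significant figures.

Force is [E]/[L] = [E]²/(ℏc); restore (ℏc)⁻¹.
1 GeV² → 1/(ℏc) × (1 GeV in J)² = 8.13 × 10^5 N.
Result: 9.80 × 10^3 × 8.13 × 10^5 = 7.96 × 10^9 N.

7.96 × 10^9 N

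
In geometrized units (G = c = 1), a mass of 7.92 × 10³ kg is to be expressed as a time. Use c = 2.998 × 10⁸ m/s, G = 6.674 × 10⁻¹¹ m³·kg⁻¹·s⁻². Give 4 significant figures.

Mass → time via G/c³.
7.92 × 10³ kg × (G/c³) = 1.962 × 10⁻³² s

1.962 × 10⁻³² s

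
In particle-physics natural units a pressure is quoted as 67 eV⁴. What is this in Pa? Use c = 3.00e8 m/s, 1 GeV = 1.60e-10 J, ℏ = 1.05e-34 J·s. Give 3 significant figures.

Pressure is [E]/[L]³ = [E]⁴/(ℏc)³.
1 GeV⁴ → 1/(ℏc)³ × (1 GeV in J)⁴ = 2.10e37 Pa.
Convert the energy scale: 67 eV⁴ = 6.70e-35 GeV⁴.
Result: 6.70e-35 × 2.10e37 = 1.40e3 Pa.

1.40e3 Pa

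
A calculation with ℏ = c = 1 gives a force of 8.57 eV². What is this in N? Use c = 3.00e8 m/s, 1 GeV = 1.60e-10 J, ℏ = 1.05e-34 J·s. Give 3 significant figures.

Force is [E]/[L] = [E]²/(ℏc); restore (ℏc)⁻¹.
1 GeV² → 1/(ℏc) × (1 GeV in J)² = 8.13e5 N.
Convert the energy scale: 8.57 eV² = 8.57e-18 GeV².
Result: 8.57e-18 × 8.13e5 = 6.96e-12 N.

6.96e-12 N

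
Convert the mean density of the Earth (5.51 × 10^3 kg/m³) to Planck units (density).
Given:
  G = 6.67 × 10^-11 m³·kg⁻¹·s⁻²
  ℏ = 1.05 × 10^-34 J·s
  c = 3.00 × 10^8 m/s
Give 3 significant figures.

1.06 × 10^-93

Planck density: ρ_P = c⁵/(ℏG²) = 5.20 × 10^96 kg/m³.
5.51 × 10^3 / 5.20 × 10^96 = 1.06 × 10^-93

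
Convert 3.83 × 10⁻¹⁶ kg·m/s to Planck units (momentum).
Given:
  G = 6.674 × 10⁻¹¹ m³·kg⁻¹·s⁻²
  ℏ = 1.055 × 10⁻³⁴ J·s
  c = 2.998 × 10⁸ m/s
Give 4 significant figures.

Planck momentum: p_P = √(ℏc³/G) = 6.527 kg·m/s.
3.83 × 10⁻¹⁶ / 6.527 = 5.868 × 10⁻¹⁷

5.868 × 10⁻¹⁷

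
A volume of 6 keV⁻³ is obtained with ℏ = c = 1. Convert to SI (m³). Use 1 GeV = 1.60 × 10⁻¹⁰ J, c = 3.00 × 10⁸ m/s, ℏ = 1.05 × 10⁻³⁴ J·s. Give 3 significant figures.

4.58 × 10⁻²⁹ m³

Volume is [L]³ = [E]⁻³·(ℏc)³.
1 GeV⁻³ → (ℏc)³ × (1 GeV in J)⁻³ = 7.63 × 10⁻⁴⁸ m³.
Convert the energy scale: 6 keV⁻³ = 6.00 × 10¹⁸ GeV⁻³.
Result: 6.00 × 10¹⁸ × 7.63 × 10⁻⁴⁸ = 4.58 × 10⁻²⁹ m³.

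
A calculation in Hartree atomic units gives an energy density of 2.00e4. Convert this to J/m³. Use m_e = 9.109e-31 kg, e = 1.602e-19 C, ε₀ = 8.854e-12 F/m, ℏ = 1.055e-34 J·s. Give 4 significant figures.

5.858e17 J/m³

One atomic unit of energy density: u_au = E_h/a₀³ = m_e⁴e¹⁰/((4πε₀)⁵ℏ⁸) = 2.929e13 J/m³.
2.00e4 × 2.929e13 J/m³ = 5.858e17 J/m³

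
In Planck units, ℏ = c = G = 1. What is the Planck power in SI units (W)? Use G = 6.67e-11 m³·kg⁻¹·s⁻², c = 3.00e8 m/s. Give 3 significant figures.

The unique combination of the constants set to 1 with dimensions of power is P_P = c⁵/G.
  = 2.43e42 / 6.67e-11
  = 3.64e52 W

3.64e52 W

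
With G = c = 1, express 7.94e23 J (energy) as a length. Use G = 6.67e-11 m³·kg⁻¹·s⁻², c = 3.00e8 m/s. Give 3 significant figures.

Energy → length via G/c⁴.
7.94e23 J × (G/c⁴) = 6.54e-21 m

6.54e-21 m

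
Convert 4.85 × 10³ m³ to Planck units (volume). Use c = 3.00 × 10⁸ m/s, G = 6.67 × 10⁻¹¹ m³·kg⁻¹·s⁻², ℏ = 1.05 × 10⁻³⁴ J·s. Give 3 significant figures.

Planck volume: V_P = (ℏG/c³)^(3/2) = 4.18 × 10⁻¹⁰⁵ m³.
4.85 × 10³ / 4.18 × 10⁻¹⁰⁵ = 1.16 × 10¹⁰⁸

1.16 × 10¹⁰⁸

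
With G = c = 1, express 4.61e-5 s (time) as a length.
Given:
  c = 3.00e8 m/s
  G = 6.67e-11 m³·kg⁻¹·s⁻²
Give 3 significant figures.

1.38e4 m

Time → length via c.
4.61e-5 s × (c) = 1.38e4 m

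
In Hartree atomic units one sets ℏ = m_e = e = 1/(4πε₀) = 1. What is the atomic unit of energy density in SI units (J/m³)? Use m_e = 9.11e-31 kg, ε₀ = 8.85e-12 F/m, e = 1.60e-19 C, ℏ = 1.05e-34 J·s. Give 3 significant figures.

u_au = E_h/a₀³ = m_e⁴e¹⁰/((4πε₀)⁵ℏ⁸)
E_h = 4.38e-18 J
a₀ = 5.26e-11 m
E_h/a₀³ = 3.01e13 J/m³

3.01e13 J/m³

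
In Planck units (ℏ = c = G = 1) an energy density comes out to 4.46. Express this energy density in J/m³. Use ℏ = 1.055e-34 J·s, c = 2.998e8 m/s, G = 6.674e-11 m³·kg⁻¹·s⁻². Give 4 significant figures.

2.066e114 J/m³

One Planck energy density: u_P = c⁷/(ℏG²) = 4.632e113 J/m³.
4.46 × 4.632e113 J/m³ = 2.066e114 J/m³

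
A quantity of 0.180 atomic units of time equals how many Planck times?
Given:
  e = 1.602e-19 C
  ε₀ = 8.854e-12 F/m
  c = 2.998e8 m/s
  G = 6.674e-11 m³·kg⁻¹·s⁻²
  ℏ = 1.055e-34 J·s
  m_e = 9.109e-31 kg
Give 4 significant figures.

atomic unit of time: τ_au = (4πε₀)²ℏ³/(m_e e⁴) = 2.423e-17 s
Planck time: t_P = √(ℏG/c⁵) = 5.392e-44 s
0.180 × 2.423e-17 / 5.392e-44 = 8.088e25

8.088e25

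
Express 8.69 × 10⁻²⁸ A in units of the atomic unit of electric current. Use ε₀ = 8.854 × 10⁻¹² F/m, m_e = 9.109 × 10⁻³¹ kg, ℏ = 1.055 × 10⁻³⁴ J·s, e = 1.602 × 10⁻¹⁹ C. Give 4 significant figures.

atomic unit of electric current: I_au = e E_h/ℏ = m_e e⁵/((4πε₀)²ℏ³) = 6.612 × 10⁻³ A.
8.69 × 10⁻²⁸ / 6.612 × 10⁻³ = 1.314 × 10⁻²⁵

1.314 × 10⁻²⁵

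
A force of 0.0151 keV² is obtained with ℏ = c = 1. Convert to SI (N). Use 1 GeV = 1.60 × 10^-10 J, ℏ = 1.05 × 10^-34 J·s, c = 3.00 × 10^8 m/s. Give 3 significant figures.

1.23 × 10^-8 N

Force is [E]/[L] = [E]²/(ℏc); restore (ℏc)⁻¹.
1 GeV² → 1/(ℏc) × (1 GeV in J)² = 8.13 × 10^5 N.
Convert the energy scale: 0.0151 keV² = 1.51 × 10^-14 GeV².
Result: 1.51 × 10^-14 × 8.13 × 10^5 = 1.23 × 10^-8 N.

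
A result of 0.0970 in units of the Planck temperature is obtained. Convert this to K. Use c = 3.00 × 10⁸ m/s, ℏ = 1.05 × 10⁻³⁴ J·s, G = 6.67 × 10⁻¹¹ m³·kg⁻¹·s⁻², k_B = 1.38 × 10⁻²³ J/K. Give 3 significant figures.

One Planck temperature: T_P = √(ℏc⁵/G) / k_B = 1.42 × 10³² K.
0.0970 × 1.42 × 10³² K = 1.37 × 10³¹ K

1.37 × 10³¹ K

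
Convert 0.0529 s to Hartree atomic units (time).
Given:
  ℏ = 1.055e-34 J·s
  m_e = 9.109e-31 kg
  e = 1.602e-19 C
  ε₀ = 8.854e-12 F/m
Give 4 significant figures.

2.183e15

atomic unit of time: τ_au = (4πε₀)²ℏ³/(m_e e⁴) = 2.423e-17 s.
0.0529 / 2.423e-17 = 2.183e15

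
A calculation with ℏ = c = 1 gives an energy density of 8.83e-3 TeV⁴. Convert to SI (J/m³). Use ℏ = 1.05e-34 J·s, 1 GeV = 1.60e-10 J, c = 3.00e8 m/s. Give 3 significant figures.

1.85e47 J/m³

[E]/[L]³ = [E]⁴/(ℏc)³; restore (ℏc)⁻³.
1 GeV⁴ → 1/(ℏc)³ × (1 GeV in J)⁴ = 2.10e37 J/m³.
Convert the energy scale: 8.83e-3 TeV⁴ = 8.83e9 GeV⁴.
Result: 8.83e9 × 2.10e37 = 1.85e47 J/m³.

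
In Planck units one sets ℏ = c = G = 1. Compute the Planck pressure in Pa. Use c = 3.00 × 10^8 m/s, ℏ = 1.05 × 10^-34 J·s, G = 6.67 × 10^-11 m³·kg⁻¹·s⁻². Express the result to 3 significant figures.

4.68 × 10^113 Pa

p_P = c⁷/(ℏG²)
  = 2.19 × 10^59 / 4.67 × 10^-55
  = 4.68 × 10^113 Pa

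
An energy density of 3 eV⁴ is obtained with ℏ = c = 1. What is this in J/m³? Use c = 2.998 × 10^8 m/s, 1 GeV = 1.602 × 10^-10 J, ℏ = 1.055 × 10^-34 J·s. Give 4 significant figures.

62.45 J/m³

[E]/[L]³ = [E]⁴/(ℏc)³; restore (ℏc)⁻³.
1 GeV⁴ → 1/(ℏc)³ × (1 GeV in J)⁴ = 2.082 × 10^37 J/m³.
Convert the energy scale: 3 eV⁴ = 3.00 × 10^-36 GeV⁴.
Result: 3.00 × 10^-36 × 2.082 × 10^37 = 62.45 J/m³.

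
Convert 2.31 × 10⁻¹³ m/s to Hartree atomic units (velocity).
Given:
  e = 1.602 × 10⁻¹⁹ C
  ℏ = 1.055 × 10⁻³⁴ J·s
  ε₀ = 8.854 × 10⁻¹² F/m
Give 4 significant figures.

1.057 × 10⁻¹⁹

atomic unit of velocity: v_au = e²/(4πε₀ℏ) = 2.186 × 10⁶ m/s.
2.31 × 10⁻¹³ / 2.186 × 10⁶ = 1.057 × 10⁻¹⁹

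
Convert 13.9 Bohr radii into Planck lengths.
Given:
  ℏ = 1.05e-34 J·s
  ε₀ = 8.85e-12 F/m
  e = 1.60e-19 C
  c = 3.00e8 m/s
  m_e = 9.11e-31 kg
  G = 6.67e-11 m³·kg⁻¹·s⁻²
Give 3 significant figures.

4.54e25

Bohr radius: a₀ = 4πε₀ℏ²/(m_e e²) = 5.26e-11 m
Planck length: ℓ_P = √(ℏG/c³) = 1.61e-35 m
13.9 × 5.26e-11 / 1.61e-35 = 4.54e25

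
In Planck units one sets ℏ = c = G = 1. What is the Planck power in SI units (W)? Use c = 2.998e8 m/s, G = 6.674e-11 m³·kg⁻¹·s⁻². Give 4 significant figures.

3.629e52 W

P_P = c⁵/G
  = 2.422e42 / 6.674e-11
  = 3.629e52 W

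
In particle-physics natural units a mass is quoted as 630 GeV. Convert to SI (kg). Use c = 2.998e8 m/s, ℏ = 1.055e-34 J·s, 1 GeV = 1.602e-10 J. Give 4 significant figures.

Mass is [E]/c²; divide by c².
1 GeV → 1/c² × (1 GeV in J) = 1.782e-27 kg.
Result: 630 × 1.782e-27 = 1.123e-24 kg.

1.123e-24 kg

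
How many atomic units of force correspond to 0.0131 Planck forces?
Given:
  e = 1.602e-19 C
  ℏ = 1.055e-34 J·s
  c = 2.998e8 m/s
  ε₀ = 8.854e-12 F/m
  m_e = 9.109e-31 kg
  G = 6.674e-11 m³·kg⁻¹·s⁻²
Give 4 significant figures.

Planck force: F_P = c⁴/G = 1.210e44 N
atomic unit of force: F_au = E_h/a₀ = m_e²e⁶/((4πε₀)³ℏ⁴) = 8.220e-8 N
0.0131 × 1.210e44 / 8.220e-8 = 1.929e49

1.929e49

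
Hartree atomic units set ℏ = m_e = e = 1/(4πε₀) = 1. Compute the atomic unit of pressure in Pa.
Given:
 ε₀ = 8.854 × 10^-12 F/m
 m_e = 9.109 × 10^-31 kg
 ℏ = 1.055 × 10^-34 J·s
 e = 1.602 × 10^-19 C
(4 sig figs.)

The unique combination of the constants set to 1 with dimensions of pressure is P_au = E_h/a₀³ = m_e⁴e¹⁰/((4πε₀)⁵ℏ⁸).
E_h = 4.354 × 10^-18 J
a₀ = 5.297 × 10^-11 m
E_h/a₀³ = 2.929 × 10^13 Pa

2.929 × 10^13 Pa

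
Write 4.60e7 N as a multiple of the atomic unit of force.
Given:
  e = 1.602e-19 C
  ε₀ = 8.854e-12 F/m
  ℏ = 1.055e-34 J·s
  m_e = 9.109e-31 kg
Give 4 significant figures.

5.596e14

atomic unit of force: F_au = E_h/a₀ = m_e²e⁶/((4πε₀)³ℏ⁴) = 8.220e-8 N.
4.60e7 / 8.220e-8 = 5.596e14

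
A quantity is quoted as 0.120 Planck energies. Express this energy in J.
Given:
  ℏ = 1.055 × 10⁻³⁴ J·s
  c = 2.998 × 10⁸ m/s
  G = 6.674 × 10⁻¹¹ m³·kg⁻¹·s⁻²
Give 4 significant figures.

2.348 × 10⁸ J

One Planck energy: E_P = √(ℏc⁵/G) = 1.957 × 10⁹ J.
0.120 × 1.957 × 10⁹ J = 2.348 × 10⁸ J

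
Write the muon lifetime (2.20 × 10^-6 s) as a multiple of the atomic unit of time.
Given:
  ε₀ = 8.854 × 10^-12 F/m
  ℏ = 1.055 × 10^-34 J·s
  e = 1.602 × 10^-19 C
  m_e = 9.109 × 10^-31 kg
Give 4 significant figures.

atomic unit of time: τ_au = (4πε₀)²ℏ³/(m_e e⁴) = 2.423 × 10^-17 s.
2.20 × 10^-6 / 2.423 × 10^-17 = 9.080 × 10^10

9.080 × 10^10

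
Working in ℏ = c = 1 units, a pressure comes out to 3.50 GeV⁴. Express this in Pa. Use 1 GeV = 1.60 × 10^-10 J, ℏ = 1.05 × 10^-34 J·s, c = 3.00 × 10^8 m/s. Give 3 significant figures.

7.34 × 10^37 Pa

Pressure is [E]/[L]³ = [E]⁴/(ℏc)³.
1 GeV⁴ → 1/(ℏc)³ × (1 GeV in J)⁴ = 2.10 × 10^37 Pa.
Result: 3.50 × 2.10 × 10^37 = 7.34 × 10^37 Pa.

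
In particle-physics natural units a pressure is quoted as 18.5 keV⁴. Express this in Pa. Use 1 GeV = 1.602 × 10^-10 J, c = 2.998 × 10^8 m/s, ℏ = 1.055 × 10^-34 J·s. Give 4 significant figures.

3.851 × 10^14 Pa

Pressure is [E]/[L]³ = [E]⁴/(ℏc)³.
1 GeV⁴ → 1/(ℏc)³ × (1 GeV in J)⁴ = 2.082 × 10^37 Pa.
Convert the energy scale: 18.5 keV⁴ = 1.85 × 10^-23 GeV⁴.
Result: 1.85 × 10^-23 × 2.082 × 10^37 = 3.851 × 10^14 Pa.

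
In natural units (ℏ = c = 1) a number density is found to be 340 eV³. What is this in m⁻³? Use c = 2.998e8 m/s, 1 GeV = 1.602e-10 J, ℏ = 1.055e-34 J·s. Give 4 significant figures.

4.418e22 m⁻³

Number density is [L]⁻³ = [E]³/(ℏc)³.
1 GeV³ → 1/(ℏc)³ × (1 GeV in J)³ = 1.299e47 m⁻³.
Convert the energy scale: 340 eV³ = 3.40e-25 GeV³.
Result: 3.40e-25 × 1.299e47 = 4.418e22 m⁻³.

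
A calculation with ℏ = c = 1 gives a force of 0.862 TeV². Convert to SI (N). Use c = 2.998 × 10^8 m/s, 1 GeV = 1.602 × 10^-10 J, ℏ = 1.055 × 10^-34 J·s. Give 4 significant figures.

Force is [E]/[L] = [E]²/(ℏc); restore (ℏc)⁻¹.
1 GeV² → 1/(ℏc) × (1 GeV in J)² = 8.114 × 10^5 N.
Convert the energy scale: 0.862 TeV² = 8.62 × 10^5 GeV².
Result: 8.62 × 10^5 × 8.114 × 10^5 = 6.994 × 10^11 N.

6.994 × 10^11 N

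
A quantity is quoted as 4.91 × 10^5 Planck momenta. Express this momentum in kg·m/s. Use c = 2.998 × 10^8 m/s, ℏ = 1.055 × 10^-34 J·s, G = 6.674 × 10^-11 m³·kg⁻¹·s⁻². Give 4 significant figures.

One Planck momentum: p_P = √(ℏc³/G) = 6.527 kg·m/s.
4.91 × 10^5 × 6.527 kg·m/s = 3.205 × 10^6 kg·m/s

3.205 × 10^6 kg·m/s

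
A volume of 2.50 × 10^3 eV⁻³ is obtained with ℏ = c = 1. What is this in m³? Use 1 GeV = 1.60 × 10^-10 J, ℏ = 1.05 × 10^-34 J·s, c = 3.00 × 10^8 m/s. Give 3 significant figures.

Volume is [L]³ = [E]⁻³·(ℏc)³.
1 GeV⁻³ → (ℏc)³ × (1 GeV in J)⁻³ = 7.63 × 10^-48 m³.
Convert the energy scale: 2.50 × 10^3 eV⁻³ = 2.50 × 10^30 GeV⁻³.
Result: 2.50 × 10^30 × 7.63 × 10^-48 = 1.91 × 10^-17 m³.

1.91 × 10^-17 m³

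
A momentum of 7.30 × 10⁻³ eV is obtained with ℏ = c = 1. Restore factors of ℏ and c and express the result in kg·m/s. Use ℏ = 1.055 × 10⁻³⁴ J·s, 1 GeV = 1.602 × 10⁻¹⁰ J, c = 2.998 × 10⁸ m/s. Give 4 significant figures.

3.901 × 10⁻³⁰ kg·m/s

Momentum is [E]/c; divide by c.
1 GeV → 1/c × (1 GeV in J) = 5.344 × 10⁻¹⁹ kg·m/s.
Convert the energy scale: 7.30 × 10⁻³ eV = 7.30 × 10⁻¹² GeV.
Result: 7.30 × 10⁻¹² × 5.344 × 10⁻¹⁹ = 3.901 × 10⁻³⁰ kg·m/s.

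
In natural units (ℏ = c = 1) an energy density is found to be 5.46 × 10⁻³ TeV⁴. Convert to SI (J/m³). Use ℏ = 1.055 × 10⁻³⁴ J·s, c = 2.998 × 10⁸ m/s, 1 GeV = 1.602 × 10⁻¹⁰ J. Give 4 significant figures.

1.137 × 10⁴⁷ J/m³

[E]/[L]³ = [E]⁴/(ℏc)³; restore (ℏc)⁻³.
1 GeV⁴ → 1/(ℏc)³ × (1 GeV in J)⁴ = 2.082 × 10³⁷ J/m³.
Convert the energy scale: 5.46 × 10⁻³ TeV⁴ = 5.46 × 10⁹ GeV⁴.
Result: 5.46 × 10⁹ × 2.082 × 10³⁷ = 1.137 × 10⁴⁷ J/m³.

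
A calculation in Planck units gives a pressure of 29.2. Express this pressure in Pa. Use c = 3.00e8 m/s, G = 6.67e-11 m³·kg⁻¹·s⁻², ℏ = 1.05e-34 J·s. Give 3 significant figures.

One Planck pressure: p_P = c⁷/(ℏG²) = 4.68e113 Pa.
29.2 × 4.68e113 Pa = 1.37e115 Pa

1.37e115 Pa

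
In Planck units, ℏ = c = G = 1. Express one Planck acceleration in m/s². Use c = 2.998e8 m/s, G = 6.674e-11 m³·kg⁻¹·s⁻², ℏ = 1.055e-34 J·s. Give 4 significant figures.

From ℏ = c = G = 1 the acceleration scale is a_P = √(c⁷/(ℏG)).
  = √(3.092e103)
  = 5.560e51 m/s²

5.560e51 m/s²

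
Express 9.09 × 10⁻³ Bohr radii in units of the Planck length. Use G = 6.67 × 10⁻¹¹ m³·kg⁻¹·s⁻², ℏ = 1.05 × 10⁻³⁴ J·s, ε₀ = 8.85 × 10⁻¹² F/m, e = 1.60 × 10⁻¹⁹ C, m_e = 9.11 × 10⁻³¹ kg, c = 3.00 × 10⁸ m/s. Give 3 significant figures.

Bohr radius: a₀ = 4πε₀ℏ²/(m_e e²) = 5.26 × 10⁻¹¹ m
Planck length: ℓ_P = √(ℏG/c³) = 1.61 × 10⁻³⁵ m
9.09 × 10⁻³ × 5.26 × 10⁻¹¹ / 1.61 × 10⁻³⁵ = 2.97 × 10²²

2.97 × 10²²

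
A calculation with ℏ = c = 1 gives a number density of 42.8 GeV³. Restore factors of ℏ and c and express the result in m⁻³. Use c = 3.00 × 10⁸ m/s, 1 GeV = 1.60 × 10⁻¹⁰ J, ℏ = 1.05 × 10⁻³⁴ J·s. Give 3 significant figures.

5.61 × 10⁴⁸ m⁻³

Number density is [L]⁻³ = [E]³/(ℏc)³.
1 GeV³ → 1/(ℏc)³ × (1 GeV in J)³ = 1.31 × 10⁴⁷ m⁻³.
Result: 42.8 × 1.31 × 10⁴⁷ = 5.61 × 10⁴⁸ m⁻³.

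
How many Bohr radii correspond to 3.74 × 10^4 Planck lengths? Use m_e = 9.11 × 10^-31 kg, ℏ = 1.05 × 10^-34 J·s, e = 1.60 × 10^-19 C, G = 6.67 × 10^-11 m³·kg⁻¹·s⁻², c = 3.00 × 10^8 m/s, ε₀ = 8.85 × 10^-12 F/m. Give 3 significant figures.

1.15 × 10^-20

Planck length: ℓ_P = √(ℏG/c³) = 1.61 × 10^-35 m
Bohr radius: a₀ = 4πε₀ℏ²/(m_e e²) = 5.26 × 10^-11 m
3.74 × 10^4 × 1.61 × 10^-35 / 5.26 × 10^-11 = 1.15 × 10^-20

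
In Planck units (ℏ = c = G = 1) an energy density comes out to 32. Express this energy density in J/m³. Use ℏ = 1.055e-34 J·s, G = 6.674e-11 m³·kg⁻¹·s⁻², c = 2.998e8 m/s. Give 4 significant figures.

One Planck energy density: u_P = c⁷/(ℏG²) = 4.632e113 J/m³.
32 × 4.632e113 J/m³ = 1.482e115 J/m³

1.482e115 J/m³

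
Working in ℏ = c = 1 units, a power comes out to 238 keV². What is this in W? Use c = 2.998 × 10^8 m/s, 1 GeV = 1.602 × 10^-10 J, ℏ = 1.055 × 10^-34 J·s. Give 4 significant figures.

5.790 × 10^4 W

Power is [E]/[T] = [E]²/ℏ.
1 GeV² → 1/ℏ × (1 GeV in J)² = 2.433 × 10^14 W.
Convert the energy scale: 238 keV² = 2.38 × 10^-10 GeV².
Result: 2.38 × 10^-10 × 2.433 × 10^14 = 5.790 × 10^4 W.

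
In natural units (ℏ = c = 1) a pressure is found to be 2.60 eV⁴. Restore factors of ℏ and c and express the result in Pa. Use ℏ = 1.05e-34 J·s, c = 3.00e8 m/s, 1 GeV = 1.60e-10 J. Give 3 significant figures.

Pressure is [E]/[L]³ = [E]⁴/(ℏc)³.
1 GeV⁴ → 1/(ℏc)³ × (1 GeV in J)⁴ = 2.10e37 Pa.
Convert the energy scale: 2.60 eV⁴ = 2.60e-36 GeV⁴.
Result: 2.60e-36 × 2.10e37 = 54.5 Pa.

54.5 Pa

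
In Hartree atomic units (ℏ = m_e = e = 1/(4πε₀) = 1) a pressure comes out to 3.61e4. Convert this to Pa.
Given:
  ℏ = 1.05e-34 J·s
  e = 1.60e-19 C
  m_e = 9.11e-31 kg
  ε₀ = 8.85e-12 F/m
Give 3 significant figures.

One atomic unit of pressure: P_au = E_h/a₀³ = m_e⁴e¹⁰/((4πε₀)⁵ℏ⁸) = 3.01e13 Pa.
3.61e4 × 3.01e13 Pa = 1.09e18 Pa

1.09e18 Pa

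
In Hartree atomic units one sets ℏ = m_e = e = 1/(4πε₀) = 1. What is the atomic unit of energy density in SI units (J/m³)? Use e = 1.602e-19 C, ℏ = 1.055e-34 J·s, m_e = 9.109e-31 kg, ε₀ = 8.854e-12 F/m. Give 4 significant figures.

2.929e13 J/m³

u_au = E_h/a₀³ = m_e⁴e¹⁰/((4πε₀)⁵ℏ⁸)
E_h = 4.354e-18 J
a₀ = 5.297e-11 m
E_h/a₀³ = 2.929e13 J/m³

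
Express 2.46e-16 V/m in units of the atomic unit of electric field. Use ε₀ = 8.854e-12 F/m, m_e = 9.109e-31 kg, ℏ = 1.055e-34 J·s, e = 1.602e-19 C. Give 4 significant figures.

atomic unit of electric field: E_au = E_h/(e a₀) = m_e²e⁵/((4πε₀)³ℏ⁴) = 5.131e11 V/m.
2.46e-16 / 5.131e11 = 4.794e-28

4.794e-28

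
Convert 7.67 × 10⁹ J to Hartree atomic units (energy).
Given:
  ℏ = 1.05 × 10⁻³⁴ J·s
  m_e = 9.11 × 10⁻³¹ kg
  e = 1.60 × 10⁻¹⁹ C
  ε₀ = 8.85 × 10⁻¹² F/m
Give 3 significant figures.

hartree: E_h = m_e e⁴/(4πε₀ℏ)² = 4.38 × 10⁻¹⁸ J.
7.67 × 10⁹ / 4.38 × 10⁻¹⁸ = 1.75 × 10²⁷

1.75 × 10²⁷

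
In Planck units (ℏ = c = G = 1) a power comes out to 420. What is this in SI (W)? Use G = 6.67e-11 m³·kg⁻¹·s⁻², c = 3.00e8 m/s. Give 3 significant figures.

One Planck power: P_P = c⁵/G = 3.64e52 W.
420 × 3.64e52 W = 1.53e55 W

1.53e55 W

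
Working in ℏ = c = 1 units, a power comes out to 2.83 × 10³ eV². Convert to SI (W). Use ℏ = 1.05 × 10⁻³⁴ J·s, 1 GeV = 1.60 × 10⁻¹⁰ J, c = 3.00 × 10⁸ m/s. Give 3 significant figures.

Power is [E]/[T] = [E]²/ℏ.
1 GeV² → 1/ℏ × (1 GeV in J)² = 2.44 × 10¹⁴ W.
Convert the energy scale: 2.83 × 10³ eV² = 2.83 × 10⁻¹⁵ GeV².
Result: 2.83 × 10⁻¹⁵ × 2.44 × 10¹⁴ = 0.690 W.

0.690 W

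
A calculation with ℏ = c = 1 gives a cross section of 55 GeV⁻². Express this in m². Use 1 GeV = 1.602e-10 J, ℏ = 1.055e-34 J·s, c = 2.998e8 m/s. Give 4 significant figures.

Area is [L]² = [E]⁻²·(ℏc)²; restore (ℏc)².
1 GeV⁻² → (ℏc)² × (1 GeV in J)⁻² = 3.898e-32 m².
Result: 55 × 3.898e-32 = 2.144e-30 m².

2.144e-30 m²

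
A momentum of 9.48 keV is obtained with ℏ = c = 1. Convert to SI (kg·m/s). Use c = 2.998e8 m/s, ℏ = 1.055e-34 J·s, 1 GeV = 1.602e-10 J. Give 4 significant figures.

5.066e-24 kg·m/s

Momentum is [E]/c; divide by c.
1 GeV → 1/c × (1 GeV in J) = 5.344e-19 kg·m/s.
Convert the energy scale: 9.48 keV = 9.48e-6 GeV.
Result: 9.48e-6 × 5.344e-19 = 5.066e-24 kg·m/s.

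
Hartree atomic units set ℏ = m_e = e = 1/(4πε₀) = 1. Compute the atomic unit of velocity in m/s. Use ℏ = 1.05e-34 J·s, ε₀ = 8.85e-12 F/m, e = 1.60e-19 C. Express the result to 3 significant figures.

Dimensional analysis gives v_au = e²/(4πε₀ℏ).
  = 2.56e-38 / 1.17e-44
  = 2.19e6 m/s

2.19e6 m/s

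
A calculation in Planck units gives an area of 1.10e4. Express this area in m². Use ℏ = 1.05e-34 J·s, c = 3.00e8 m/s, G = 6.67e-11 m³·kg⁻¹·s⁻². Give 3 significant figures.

One Planck area: A_P = ℏG/c³ = 2.59e-70 m².
1.10e4 × 2.59e-70 m² = 2.85e-66 m²

2.85e-66 m²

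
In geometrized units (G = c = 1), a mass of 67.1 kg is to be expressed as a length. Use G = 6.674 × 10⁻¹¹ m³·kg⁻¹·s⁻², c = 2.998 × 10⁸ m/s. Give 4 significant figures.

4.982 × 10⁻²⁶ m

In G = c = 1 units mass has dimensions of length; the conversion factor is G/c².
67.1 kg × (G/c²) = 4.982 × 10⁻²⁶ m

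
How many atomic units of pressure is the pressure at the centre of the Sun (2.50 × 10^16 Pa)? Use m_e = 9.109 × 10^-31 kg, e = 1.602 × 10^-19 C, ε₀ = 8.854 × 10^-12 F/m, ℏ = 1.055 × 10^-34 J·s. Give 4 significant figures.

atomic unit of pressure: P_au = E_h/a₀³ = m_e⁴e¹⁰/((4πε₀)⁵ℏ⁸) = 2.929 × 10^13 Pa.
2.50 × 10^16 / 2.929 × 10^13 = 853.5

853.5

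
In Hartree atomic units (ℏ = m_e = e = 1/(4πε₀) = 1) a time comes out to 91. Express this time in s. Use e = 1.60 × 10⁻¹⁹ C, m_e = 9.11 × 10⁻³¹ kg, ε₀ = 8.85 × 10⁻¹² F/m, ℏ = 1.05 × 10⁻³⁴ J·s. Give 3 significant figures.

2.18 × 10⁻¹⁵ s

One atomic unit of time: τ_au = (4πε₀)²ℏ³/(m_e e⁴) = 2.40 × 10⁻¹⁷ s.
91 × 2.40 × 10⁻¹⁷ s = 2.18 × 10⁻¹⁵ s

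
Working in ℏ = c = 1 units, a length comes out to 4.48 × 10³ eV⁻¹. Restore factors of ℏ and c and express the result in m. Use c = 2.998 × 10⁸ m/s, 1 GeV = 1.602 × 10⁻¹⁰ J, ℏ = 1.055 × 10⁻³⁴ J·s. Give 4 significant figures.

A length is [E]⁻¹ in ℏ=c=1; restore one factor of ℏc.
1 GeV⁻¹ → ℏc × (1 GeV in J)⁻¹ = 1.974 × 10⁻¹⁶ m.
Convert the energy scale: 4.48 × 10³ eV⁻¹ = 4.48 × 10¹² GeV⁻¹.
Result: 4.48 × 10¹² × 1.974 × 10⁻¹⁶ = 8.845 × 10⁻⁴ m.

8.845 × 10⁻⁴ m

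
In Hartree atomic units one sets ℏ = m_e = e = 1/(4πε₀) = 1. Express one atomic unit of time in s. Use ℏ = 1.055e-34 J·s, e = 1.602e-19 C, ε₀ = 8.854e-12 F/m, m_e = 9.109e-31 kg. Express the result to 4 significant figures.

τ_au = (4πε₀)²ℏ³/(m_e e⁴)
E_h = 4.354e-18 J
ℏ/E_h = 2.423e-17 s

2.423e-17 s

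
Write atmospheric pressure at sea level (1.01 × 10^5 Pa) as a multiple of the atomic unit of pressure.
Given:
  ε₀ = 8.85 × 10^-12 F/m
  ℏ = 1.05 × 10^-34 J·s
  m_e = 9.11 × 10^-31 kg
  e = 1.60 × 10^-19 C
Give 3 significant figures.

3.35 × 10^-9

atomic unit of pressure: P_au = E_h/a₀³ = m_e⁴e¹⁰/((4πε₀)⁵ℏ⁸) = 3.01 × 10^13 Pa.
1.01 × 10^5 / 3.01 × 10^13 = 3.35 × 10^-9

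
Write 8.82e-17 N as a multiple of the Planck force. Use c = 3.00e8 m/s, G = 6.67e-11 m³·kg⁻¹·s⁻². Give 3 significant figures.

7.26e-61

Planck force: F_P = c⁴/G = 1.21e44 N.
8.82e-17 / 1.21e44 = 7.26e-61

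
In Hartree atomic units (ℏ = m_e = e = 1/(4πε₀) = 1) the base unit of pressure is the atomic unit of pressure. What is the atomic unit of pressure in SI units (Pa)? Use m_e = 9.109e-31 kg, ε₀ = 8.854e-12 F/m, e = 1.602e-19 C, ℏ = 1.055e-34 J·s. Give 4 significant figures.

P_au = E_h/a₀³ = m_e⁴e¹⁰/((4πε₀)⁵ℏ⁸)
E_h = 4.354e-18 J
a₀ = 5.297e-11 m
E_h/a₀³ = 2.929e13 Pa

2.929e13 Pa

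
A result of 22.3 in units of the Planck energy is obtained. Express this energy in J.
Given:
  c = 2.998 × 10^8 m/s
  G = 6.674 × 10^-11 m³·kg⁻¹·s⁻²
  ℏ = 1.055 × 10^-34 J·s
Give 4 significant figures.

4.363 × 10^10 J

One Planck energy: E_P = √(ℏc⁵/G) = 1.957 × 10^9 J.
22.3 × 1.957 × 10^9 J = 4.363 × 10^10 J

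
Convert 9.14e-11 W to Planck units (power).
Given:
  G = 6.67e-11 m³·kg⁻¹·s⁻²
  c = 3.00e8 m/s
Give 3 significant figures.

2.51e-63

Planck power: P_P = c⁵/G = 3.64e52 W.
9.14e-11 / 3.64e52 = 2.51e-63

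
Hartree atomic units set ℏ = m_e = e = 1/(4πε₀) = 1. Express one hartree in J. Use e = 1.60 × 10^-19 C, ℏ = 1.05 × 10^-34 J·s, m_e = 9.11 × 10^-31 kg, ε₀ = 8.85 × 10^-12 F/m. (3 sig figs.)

Dimensional analysis gives E_h = m_e e⁴/(4πε₀ℏ)².
  = 5.97 × 10^-106 / 1.36 × 10^-88
  = 4.38 × 10^-18 J

4.38 × 10^-18 J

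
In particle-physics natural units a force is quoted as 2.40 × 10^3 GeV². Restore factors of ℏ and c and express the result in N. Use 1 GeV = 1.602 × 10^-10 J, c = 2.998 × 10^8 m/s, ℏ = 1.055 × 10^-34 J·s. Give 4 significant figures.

Force is [E]/[L] = [E]²/(ℏc); restore (ℏc)⁻¹.
1 GeV² → 1/(ℏc) × (1 GeV in J)² = 8.114 × 10^5 N.
Result: 2.40 × 10^3 × 8.114 × 10^5 = 1.947 × 10^9 N.

1.947 × 10^9 N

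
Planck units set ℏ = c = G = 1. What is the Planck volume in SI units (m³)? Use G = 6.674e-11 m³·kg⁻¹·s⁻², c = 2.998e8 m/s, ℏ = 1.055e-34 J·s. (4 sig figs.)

4.224e-105 m³

From ℏ = c = G = 1 the volume scale is V_P = (ℏG/c³)^(3/2).
  = √(1.784e-209)
  = 4.224e-105 m³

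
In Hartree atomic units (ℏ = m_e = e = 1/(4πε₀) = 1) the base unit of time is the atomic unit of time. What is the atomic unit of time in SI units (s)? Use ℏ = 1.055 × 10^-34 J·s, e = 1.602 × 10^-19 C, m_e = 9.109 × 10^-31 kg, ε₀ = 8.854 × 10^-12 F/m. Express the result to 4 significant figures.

2.423 × 10^-17 s

τ_au = (4πε₀)²ℏ³/(m_e e⁴)
E_h = 4.354 × 10^-18 J
ℏ/E_h = 2.423 × 10^-17 s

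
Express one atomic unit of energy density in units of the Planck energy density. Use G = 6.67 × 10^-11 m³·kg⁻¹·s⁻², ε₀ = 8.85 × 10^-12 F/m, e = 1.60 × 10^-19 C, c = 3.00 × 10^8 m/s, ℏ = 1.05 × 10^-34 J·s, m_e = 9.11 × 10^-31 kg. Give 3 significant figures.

6.44 × 10^-101

atomic unit of energy density: u_au = E_h/a₀³ = m_e⁴e¹⁰/((4πε₀)⁵ℏ⁸) = 3.01 × 10^13 J/m³
Planck energy density: u_P = c⁷/(ℏG²) = 4.68 × 10^113 J/m³
ratio = 3.01 × 10^13 / 4.68 × 10^113 = 6.44 × 10^-101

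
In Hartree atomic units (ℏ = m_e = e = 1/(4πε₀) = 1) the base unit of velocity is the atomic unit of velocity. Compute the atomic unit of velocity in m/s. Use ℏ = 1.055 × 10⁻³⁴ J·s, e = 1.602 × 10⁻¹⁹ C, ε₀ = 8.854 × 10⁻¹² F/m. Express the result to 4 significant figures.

2.186 × 10⁶ m/s

v_au = e²/(4πε₀ℏ)
  = 2.566 × 10⁻³⁸ / 1.174 × 10⁻⁴⁴
  = 2.186 × 10⁶ m/s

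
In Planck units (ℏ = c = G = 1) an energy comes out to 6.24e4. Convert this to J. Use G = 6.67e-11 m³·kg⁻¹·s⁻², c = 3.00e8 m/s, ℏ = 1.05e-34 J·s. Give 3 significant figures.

1.22e14 J

One Planck energy: E_P = √(ℏc⁵/G) = 1.96e9 J.
6.24e4 × 1.96e9 J = 1.22e14 J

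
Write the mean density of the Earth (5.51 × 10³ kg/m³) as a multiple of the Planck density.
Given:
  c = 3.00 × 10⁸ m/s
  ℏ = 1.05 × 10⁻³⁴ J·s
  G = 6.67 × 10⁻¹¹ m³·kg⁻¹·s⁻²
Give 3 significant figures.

1.06 × 10⁻⁹³

Planck density: ρ_P = c⁵/(ℏG²) = 5.20 × 10⁹⁶ kg/m³.
5.51 × 10³ / 5.20 × 10⁹⁶ = 1.06 × 10⁻⁹³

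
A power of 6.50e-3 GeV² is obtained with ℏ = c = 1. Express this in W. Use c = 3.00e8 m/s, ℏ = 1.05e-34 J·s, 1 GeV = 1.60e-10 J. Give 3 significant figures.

1.58e12 W

Power is [E]/[T] = [E]²/ℏ.
1 GeV² → 1/ℏ × (1 GeV in J)² = 2.44e14 W.
Result: 6.50e-3 × 2.44e14 = 1.58e12 W.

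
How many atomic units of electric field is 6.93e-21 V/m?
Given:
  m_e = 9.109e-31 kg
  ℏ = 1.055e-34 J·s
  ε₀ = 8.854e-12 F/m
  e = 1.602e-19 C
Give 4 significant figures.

1.351e-32

atomic unit of electric field: E_au = E_h/(e a₀) = m_e²e⁵/((4πε₀)³ℏ⁴) = 5.131e11 V/m.
6.93e-21 / 5.131e11 = 1.351e-32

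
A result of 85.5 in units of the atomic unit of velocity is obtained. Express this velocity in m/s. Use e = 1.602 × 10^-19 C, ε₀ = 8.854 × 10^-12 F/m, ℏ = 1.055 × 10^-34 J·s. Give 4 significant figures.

One atomic unit of velocity: v_au = e²/(4πε₀ℏ) = 2.186 × 10^6 m/s.
85.5 × 2.186 × 10^6 m/s = 1.869 × 10^8 m/s

1.869 × 10^8 m/s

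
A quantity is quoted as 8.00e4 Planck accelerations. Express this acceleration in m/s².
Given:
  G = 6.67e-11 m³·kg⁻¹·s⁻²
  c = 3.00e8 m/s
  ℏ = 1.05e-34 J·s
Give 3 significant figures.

4.47e56 m/s²

One Planck acceleration: a_P = √(c⁷/(ℏG)) = 5.59e51 m/s².
8.00e4 × 5.59e51 m/s² = 4.47e56 m/s²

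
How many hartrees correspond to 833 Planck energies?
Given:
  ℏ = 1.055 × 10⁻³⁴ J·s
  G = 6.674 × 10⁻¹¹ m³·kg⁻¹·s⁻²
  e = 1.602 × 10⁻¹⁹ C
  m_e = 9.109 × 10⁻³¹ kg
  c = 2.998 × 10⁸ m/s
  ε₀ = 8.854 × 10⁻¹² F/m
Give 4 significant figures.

3.743 × 10²⁹

Planck energy: E_P = √(ℏc⁵/G) = 1.957 × 10⁹ J
hartree: E_h = m_e e⁴/(4πε₀ℏ)² = 4.354 × 10⁻¹⁸ J
833 × 1.957 × 10⁹ / 4.354 × 10⁻¹⁸ = 3.743 × 10²⁹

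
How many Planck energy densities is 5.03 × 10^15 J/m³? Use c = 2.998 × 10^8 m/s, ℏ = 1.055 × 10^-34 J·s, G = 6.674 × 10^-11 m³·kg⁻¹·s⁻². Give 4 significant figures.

1.086 × 10^-98

Planck energy density: u_P = c⁷/(ℏG²) = 4.632 × 10^113 J/m³.
5.03 × 10^15 / 4.632 × 10^113 = 1.086 × 10^-98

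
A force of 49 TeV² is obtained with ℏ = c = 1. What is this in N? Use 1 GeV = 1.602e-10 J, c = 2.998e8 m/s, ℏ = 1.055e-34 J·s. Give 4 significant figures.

Force is [E]/[L] = [E]²/(ℏc); restore (ℏc)⁻¹.
1 GeV² → 1/(ℏc) × (1 GeV in J)² = 8.114e5 N.
Convert the energy scale: 49 TeV² = 4.90e7 GeV².
Result: 4.90e7 × 8.114e5 = 3.976e13 N.

3.976e13 N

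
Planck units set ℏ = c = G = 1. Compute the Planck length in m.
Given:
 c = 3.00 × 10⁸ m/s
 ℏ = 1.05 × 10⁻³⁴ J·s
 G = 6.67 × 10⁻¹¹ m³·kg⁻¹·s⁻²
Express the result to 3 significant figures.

Dimensional analysis gives ℓ_P = √(ℏG/c³).
  = √(2.59 × 10⁻⁷⁰)
  = 1.61 × 10⁻³⁵ m

1.61 × 10⁻³⁵ m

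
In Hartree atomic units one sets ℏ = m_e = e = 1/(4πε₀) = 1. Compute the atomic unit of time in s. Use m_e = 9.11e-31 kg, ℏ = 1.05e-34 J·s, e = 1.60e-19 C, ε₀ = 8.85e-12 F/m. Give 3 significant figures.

2.40e-17 s

τ_au = (4πε₀)²ℏ³/(m_e e⁴)
E_h = 4.38e-18 J
ℏ/E_h = 2.40e-17 s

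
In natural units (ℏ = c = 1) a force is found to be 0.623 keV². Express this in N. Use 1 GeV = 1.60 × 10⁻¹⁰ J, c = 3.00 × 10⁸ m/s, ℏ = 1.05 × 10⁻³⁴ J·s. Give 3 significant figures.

Force is [E]/[L] = [E]²/(ℏc); restore (ℏc)⁻¹.
1 GeV² → 1/(ℏc) × (1 GeV in J)² = 8.13 × 10⁵ N.
Convert the energy scale: 0.623 keV² = 6.23 × 10⁻¹³ GeV².
Result: 6.23 × 10⁻¹³ × 8.13 × 10⁵ = 5.06 × 10⁻⁷ N.

5.06 × 10⁻⁷ N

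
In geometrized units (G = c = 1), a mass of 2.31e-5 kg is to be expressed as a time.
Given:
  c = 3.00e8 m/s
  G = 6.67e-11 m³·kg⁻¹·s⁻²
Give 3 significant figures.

5.71e-41 s

Mass → time via G/c³.
2.31e-5 kg × (G/c³) = 5.71e-41 s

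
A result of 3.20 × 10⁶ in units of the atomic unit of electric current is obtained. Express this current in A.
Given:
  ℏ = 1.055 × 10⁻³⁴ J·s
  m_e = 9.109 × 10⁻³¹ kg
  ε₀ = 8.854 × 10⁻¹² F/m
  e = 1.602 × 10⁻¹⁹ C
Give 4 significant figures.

One atomic unit of electric current: I_au = e E_h/ℏ = m_e e⁵/((4πε₀)²ℏ³) = 6.612 × 10⁻³ A.
3.20 × 10⁶ × 6.612 × 10⁻³ A = 2.116 × 10⁴ A

2.116 × 10⁴ A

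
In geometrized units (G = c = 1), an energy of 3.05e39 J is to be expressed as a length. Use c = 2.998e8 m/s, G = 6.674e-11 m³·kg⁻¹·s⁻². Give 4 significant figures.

2.520e-5 m

Energy → length via G/c⁴.
3.05e39 J × (G/c⁴) = 2.520e-5 m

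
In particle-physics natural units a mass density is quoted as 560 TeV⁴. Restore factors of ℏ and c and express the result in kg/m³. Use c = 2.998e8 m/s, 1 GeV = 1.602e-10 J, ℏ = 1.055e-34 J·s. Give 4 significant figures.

1.297e35 kg/m³

Mass density is [E]/(c²[L]³) = [E]⁴/(ℏ³c⁵).
1 GeV⁴ → 1/(ℏ³c⁵) × (1 GeV in J)⁴ = 2.316e20 kg/m³.
Convert the energy scale: 560 TeV⁴ = 5.60e14 GeV⁴.
Result: 5.60e14 × 2.316e20 = 1.297e35 kg/m³.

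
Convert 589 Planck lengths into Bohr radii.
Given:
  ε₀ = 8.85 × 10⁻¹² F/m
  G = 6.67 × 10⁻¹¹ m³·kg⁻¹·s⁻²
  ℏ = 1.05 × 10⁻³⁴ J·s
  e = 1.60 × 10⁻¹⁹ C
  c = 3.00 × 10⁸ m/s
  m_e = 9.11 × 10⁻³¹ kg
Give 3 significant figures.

1.80 × 10⁻²²

Planck length: ℓ_P = √(ℏG/c³) = 1.61 × 10⁻³⁵ m
Bohr radius: a₀ = 4πε₀ℏ²/(m_e e²) = 5.26 × 10⁻¹¹ m
589 × 1.61 × 10⁻³⁵ / 5.26 × 10⁻¹¹ = 1.80 × 10⁻²²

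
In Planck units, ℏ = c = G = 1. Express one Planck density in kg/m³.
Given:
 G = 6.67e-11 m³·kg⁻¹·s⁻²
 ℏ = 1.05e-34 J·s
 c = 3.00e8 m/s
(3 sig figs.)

5.20e96 kg/m³

From ℏ = c = G = 1 the density scale is ρ_P = c⁵/(ℏG²).
  = 2.43e42 / 4.67e-55
  = 5.20e96 kg/m³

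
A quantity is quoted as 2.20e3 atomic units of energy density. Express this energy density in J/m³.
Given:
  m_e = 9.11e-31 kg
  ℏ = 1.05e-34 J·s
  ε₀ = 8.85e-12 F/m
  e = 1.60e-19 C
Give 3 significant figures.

One atomic unit of energy density: u_au = E_h/a₀³ = m_e⁴e¹⁰/((4πε₀)⁵ℏ⁸) = 3.01e13 J/m³.
2.20e3 × 3.01e13 J/m³ = 6.63e16 J/m³

6.63e16 J/m³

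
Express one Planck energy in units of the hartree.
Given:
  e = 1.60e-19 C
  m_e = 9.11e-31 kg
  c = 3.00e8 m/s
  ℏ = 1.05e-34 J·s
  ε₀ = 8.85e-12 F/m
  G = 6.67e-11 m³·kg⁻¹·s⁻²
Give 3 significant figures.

Planck energy: E_P = √(ℏc⁵/G) = 1.96e9 J
hartree: E_h = m_e e⁴/(4πε₀ℏ)² = 4.38e-18 J
ratio = 1.96e9 / 4.38e-18 = 4.47e26

4.47e26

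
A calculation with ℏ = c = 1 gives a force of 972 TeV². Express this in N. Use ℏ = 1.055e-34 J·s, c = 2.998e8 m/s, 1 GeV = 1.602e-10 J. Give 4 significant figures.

7.887e14 N

Force is [E]/[L] = [E]²/(ℏc); restore (ℏc)⁻¹.
1 GeV² → 1/(ℏc) × (1 GeV in J)² = 8.114e5 N.
Convert the energy scale: 972 TeV² = 9.72e8 GeV².
Result: 9.72e8 × 8.114e5 = 7.887e14 N.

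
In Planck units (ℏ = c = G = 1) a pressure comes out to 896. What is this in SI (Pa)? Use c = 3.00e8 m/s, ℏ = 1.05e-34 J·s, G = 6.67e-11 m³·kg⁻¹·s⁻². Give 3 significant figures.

One Planck pressure: p_P = c⁷/(ℏG²) = 4.68e113 Pa.
896 × 4.68e113 Pa = 4.19e116 Pa

4.19e116 Pa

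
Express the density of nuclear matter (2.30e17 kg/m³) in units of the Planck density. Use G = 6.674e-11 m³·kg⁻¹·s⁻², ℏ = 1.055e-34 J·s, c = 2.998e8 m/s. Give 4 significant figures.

Planck density: ρ_P = c⁵/(ℏG²) = 5.154e96 kg/m³.
2.30e17 / 5.154e96 = 4.463e-80

4.463e-80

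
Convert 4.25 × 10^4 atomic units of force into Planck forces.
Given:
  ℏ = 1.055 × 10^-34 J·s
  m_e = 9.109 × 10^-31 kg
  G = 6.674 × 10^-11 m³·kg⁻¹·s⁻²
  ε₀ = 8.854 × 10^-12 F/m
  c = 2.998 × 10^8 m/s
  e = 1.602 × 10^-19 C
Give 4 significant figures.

2.886 × 10^-47

atomic unit of force: F_au = E_h/a₀ = m_e²e⁶/((4πε₀)³ℏ⁴) = 8.220 × 10^-8 N
Planck force: F_P = c⁴/G = 1.210 × 10^44 N
4.25 × 10^4 × 8.220 × 10^-8 / 1.210 × 10^44 = 2.886 × 10^-47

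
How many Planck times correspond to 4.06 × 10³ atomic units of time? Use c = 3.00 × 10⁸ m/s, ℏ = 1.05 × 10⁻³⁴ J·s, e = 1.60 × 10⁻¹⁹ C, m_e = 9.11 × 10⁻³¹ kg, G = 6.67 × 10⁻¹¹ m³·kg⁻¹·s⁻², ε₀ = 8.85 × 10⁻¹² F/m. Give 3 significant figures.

atomic unit of time: τ_au = (4πε₀)²ℏ³/(m_e e⁴) = 2.40 × 10⁻¹⁷ s
Planck time: t_P = √(ℏG/c⁵) = 5.37 × 10⁻⁴⁴ s
4.06 × 10³ × 2.40 × 10⁻¹⁷ / 5.37 × 10⁻⁴⁴ = 1.81 × 10³⁰

1.81 × 10³⁰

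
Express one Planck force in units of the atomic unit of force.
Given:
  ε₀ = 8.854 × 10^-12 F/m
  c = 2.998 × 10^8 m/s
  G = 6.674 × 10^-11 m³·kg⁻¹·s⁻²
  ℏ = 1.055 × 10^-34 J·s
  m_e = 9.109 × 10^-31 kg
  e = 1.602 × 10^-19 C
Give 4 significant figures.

1.473 × 10^51

Planck force: F_P = c⁴/G = 1.210 × 10^44 N
atomic unit of force: F_au = E_h/a₀ = m_e²e⁶/((4πε₀)³ℏ⁴) = 8.220 × 10^-8 N
ratio = 1.210 × 10^44 / 8.220 × 10^-8 = 1.473 × 10^51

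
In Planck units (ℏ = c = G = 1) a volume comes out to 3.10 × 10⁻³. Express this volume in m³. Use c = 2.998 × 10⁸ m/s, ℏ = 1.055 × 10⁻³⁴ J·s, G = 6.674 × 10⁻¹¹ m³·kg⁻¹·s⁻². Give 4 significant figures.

1.309 × 10⁻¹⁰⁷ m³

One Planck volume: V_P = (ℏG/c³)^(3/2) = 4.224 × 10⁻¹⁰⁵ m³.
3.10 × 10⁻³ × 4.224 × 10⁻¹⁰⁵ m³ = 1.309 × 10⁻¹⁰⁷ m³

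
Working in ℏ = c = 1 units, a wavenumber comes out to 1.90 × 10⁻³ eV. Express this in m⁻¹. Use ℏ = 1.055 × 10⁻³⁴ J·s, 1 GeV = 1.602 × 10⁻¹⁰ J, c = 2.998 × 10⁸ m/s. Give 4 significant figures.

Inverse length is [E]/(ℏc).
1 GeV → 1/(ℏc) × (1 GeV in J) = 5.065 × 10¹⁵ m⁻¹.
Convert the energy scale: 1.90 × 10⁻³ eV = 1.90 × 10⁻¹² GeV.
Result: 1.90 × 10⁻¹² × 5.065 × 10¹⁵ = 9.623 × 10³ m⁻¹.

9.623 × 10³ m⁻¹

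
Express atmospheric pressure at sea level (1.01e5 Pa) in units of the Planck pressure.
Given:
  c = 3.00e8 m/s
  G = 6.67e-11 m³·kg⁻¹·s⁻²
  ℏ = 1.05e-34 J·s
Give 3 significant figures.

Planck pressure: p_P = c⁷/(ℏG²) = 4.68e113 Pa.
1.01e5 / 4.68e113 = 2.16e-109

2.16e-109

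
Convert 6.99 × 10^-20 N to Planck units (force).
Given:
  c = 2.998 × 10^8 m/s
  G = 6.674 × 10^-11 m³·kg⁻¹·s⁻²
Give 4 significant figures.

5.775 × 10^-64

Planck force: F_P = c⁴/G = 1.210 × 10^44 N.
6.99 × 10^-20 / 1.210 × 10^44 = 5.775 × 10^-64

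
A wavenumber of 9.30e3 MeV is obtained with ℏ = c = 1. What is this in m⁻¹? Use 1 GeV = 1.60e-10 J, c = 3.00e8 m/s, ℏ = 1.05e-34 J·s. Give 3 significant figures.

Inverse length is [E]/(ℏc).
1 GeV → 1/(ℏc) × (1 GeV in J) = 5.08e15 m⁻¹.
Convert the energy scale: 9.30e3 MeV = 9.30 GeV.
Result: 9.30 × 5.08e15 = 4.72e16 m⁻¹.

4.72e16 m⁻¹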